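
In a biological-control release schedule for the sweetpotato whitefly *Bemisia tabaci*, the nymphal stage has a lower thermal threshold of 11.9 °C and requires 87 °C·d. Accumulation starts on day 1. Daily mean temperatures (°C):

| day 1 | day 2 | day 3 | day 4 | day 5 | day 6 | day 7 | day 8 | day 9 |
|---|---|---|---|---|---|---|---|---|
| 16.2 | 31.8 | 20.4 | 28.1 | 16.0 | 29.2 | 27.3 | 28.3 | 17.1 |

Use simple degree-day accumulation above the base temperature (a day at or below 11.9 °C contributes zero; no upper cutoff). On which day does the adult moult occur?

Daily DD above 11.9 °C: 4.3, 19.9, 8.5, 16.2, 4.1, 17.3, 15.4, 16.4, 5.2.
Cumulative: 4.3, 24.2, 32.7, 48.9, 53.0, 70.3, 85.7, 102.1, 107.3.
The total first reaches 87 DD on day 8.

day 8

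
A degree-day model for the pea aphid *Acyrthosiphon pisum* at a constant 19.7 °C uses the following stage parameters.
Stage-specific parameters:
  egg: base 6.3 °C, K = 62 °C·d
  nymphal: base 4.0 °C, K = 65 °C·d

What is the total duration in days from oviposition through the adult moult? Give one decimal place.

8.8 days

egg: 62 / (19.7 − 6.3) = 62 / 13.4 = 4.627 d.
nymphal: 65 / (19.7 − 4.0) = 65 / 15.7 = 4.140 d.
Sum = 8.767 ≈ 8.8 days.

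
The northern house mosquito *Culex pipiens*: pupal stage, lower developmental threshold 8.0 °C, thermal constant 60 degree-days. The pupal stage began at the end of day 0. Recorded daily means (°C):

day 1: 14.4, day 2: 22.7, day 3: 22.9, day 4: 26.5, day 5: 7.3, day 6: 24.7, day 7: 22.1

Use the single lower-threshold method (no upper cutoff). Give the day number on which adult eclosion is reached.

day 6

Daily DD above 8.0 °C: 6.4, 14.7, 14.9, 18.5, 0.0, 16.7, 14.1.
Cumulative: 6.4, 21.1, 36.0, 54.5, 54.5, 71.2, 85.3.
The total first reaches 60 DD on day 6.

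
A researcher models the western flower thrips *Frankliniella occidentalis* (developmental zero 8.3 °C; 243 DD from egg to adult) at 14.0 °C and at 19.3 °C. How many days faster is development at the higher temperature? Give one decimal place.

At 14.0 °C: 243 / (14.0 − 8.3) = 243 / 5.7 = 42.632 d.
At 19.3 °C: 243 / (19.3 − 8.3) = 243 / 11.0 = 22.091 d.
Difference = |42.632 − 22.091| = 20.541 ≈ 20.5 days.

20.5 days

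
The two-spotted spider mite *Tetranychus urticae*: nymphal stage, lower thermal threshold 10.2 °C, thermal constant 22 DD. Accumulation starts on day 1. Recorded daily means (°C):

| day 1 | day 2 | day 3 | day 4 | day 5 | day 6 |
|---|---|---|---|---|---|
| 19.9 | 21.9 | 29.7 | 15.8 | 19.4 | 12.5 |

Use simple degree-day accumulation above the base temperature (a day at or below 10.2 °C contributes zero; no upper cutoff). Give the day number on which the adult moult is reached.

Daily DD above 10.2 °C: 9.7, 11.7, 19.5, 5.6, 9.2, 2.3.
Cumulative: 9.7, 21.4, 40.9, 46.5, 55.7, 58.0.
The total first reaches 22 DD on day 3.

day 3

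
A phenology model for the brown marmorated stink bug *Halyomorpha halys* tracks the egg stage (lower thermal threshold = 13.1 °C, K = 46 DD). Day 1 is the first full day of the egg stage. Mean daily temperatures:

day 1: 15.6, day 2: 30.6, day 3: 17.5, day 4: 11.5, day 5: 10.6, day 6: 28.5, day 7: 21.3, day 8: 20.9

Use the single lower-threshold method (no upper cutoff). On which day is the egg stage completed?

Daily DD above 13.1 °C: 2.5, 17.5, 4.4, 0.0, 0.0, 15.4, 8.2, 7.8.
Cumulative: 2.5, 20.0, 24.4, 24.4, 24.4, 39.8, 48.0, 55.8.
The total first reaches 46 DD on day 7.

day 7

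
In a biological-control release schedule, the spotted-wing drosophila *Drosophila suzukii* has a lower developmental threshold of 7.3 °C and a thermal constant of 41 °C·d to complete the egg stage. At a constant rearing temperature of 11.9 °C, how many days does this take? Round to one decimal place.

8.9 days

Daily accumulation = 11.9 − 7.3 = 4.6 DD/day.
Duration = 41 / 4.6 = 8.913 ≈ 8.9 days.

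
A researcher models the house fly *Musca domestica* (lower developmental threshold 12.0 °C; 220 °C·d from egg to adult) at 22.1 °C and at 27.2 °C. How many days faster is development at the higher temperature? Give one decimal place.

At 22.1 °C: 220 / (22.1 − 12.0) = 220 / 10.1 = 21.782 d.
At 27.2 °C: 220 / (27.2 − 12.0) = 220 / 15.2 = 14.474 d.
Difference = |21.782 − 14.474| = 7.308 ≈ 7.3 days.

7.3 days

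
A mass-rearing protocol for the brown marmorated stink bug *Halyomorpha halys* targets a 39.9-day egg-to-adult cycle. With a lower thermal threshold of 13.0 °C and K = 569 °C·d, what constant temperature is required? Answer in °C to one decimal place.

Required daily accumulation = 569 / 39.9 = 14.261 DD/day.
T = T_base + 14.261 = 13.0 + 14.261 = 27.261 ≈ 27.3 °C.

27.3 °C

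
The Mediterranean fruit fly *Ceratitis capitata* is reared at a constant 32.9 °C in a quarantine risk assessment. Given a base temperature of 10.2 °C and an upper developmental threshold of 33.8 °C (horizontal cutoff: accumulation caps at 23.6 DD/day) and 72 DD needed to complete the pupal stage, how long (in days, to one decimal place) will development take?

Daily accumulation = 32.9 − 10.2 = 22.7 DD/day.
Duration = 72 / 22.7 = 3.172 ≈ 3.2 days.

3.2 days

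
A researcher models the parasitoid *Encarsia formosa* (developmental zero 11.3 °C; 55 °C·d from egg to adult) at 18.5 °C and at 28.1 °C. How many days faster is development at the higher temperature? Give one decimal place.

4.4 days

At 18.5 °C: 55 / (18.5 − 11.3) = 55 / 7.2 = 7.639 d.
At 28.1 °C: 55 / (28.1 − 11.3) = 55 / 16.8 = 3.274 d.
Difference = |7.639 − 3.274| = 4.365 ≈ 4.4 days.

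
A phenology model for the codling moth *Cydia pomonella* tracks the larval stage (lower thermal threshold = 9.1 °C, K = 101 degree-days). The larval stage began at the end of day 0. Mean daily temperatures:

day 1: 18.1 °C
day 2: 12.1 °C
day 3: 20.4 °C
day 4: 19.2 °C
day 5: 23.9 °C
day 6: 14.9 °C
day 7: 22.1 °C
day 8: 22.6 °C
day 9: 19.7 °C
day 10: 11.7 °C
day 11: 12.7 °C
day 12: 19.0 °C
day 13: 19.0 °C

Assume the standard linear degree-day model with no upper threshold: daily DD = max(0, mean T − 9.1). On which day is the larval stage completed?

Daily DD above 9.1 °C: 9.0, 3.0, 11.3, 10.1, 14.8, 5.8, 13.0, 13.5, 10.6, 2.6, 3.6, 9.9, 9.9.
Cumulative: 9.0, 12.0, 23.3, 33.4, 48.2, 54.0, 67.0, 80.5, 91.1, 93.7, 97.3, 107.2, 117.1.
The total first reaches 101 DD on day 12.

day 12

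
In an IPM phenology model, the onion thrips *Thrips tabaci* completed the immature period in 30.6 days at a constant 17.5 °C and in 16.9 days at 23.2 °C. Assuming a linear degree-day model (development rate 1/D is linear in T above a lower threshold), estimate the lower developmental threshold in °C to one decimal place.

10.5 °C

Under the model K = D·(T − T_b), so D₁·(T₁ − T_b) = D₂·(T₂ − T_b).
30.6·(17.5 − T_b) = 16.9·(23.2 − T_b)
T_b = (30.6·17.5 − 16.9·23.2) / (30.6 − 16.9) = 143.42 / 13.7 = 10.469 °C ≈ 10.5 °C.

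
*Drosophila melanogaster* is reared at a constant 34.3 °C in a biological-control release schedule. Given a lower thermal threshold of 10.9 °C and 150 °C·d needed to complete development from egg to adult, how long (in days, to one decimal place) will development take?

6.4 days

Daily accumulation = 34.3 − 10.9 = 23.4 DD/day.
Duration = 150 / 23.4 = 6.410 ≈ 6.4 days.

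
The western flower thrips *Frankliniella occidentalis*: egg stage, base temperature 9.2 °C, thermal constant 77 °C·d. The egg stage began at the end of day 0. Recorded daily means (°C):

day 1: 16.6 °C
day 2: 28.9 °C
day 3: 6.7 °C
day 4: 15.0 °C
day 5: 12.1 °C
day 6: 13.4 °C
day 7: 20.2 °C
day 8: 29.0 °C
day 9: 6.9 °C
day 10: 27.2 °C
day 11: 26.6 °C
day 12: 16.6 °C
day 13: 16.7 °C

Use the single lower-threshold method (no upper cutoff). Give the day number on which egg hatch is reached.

day 10

Daily DD above 9.2 °C: 7.4, 19.7, 0.0, 5.8, 2.9, 4.2, 11.0, 19.8, 0.0, 18.0, 17.4, 7.4, 7.5.
Cumulative: 7.4, 27.1, 27.1, 32.9, 35.8, 40.0, 51.0, 70.8, 70.8, 88.8, 106.2, 113.6, 121.1.
The total first reaches 77 DD on day 10.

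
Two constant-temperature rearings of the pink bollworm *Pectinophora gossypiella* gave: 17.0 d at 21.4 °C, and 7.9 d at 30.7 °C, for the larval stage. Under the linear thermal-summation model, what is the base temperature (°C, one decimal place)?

Under the model K = D·(T − T_b), so D₁·(T₁ − T_b) = D₂·(T₂ − T_b).
17.0·(21.4 − T_b) = 7.9·(30.7 − T_b)
T_b = (17.0·21.4 − 7.9·30.7) / (17.0 − 7.9) = 121.27 / 9.1 = 13.326 °C ≈ 13.3 °C.

13.3 °C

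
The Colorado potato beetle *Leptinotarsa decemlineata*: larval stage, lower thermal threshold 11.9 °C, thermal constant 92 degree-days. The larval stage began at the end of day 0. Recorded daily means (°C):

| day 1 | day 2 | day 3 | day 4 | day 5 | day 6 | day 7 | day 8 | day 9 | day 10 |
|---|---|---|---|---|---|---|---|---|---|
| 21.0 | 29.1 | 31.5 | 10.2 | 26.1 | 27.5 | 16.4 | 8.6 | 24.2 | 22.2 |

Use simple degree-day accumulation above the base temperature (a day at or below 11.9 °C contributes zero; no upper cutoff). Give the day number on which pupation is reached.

Daily DD above 11.9 °C: 9.1, 17.2, 19.6, 0.0, 14.2, 15.6, 4.5, 0.0, 12.3, 10.3.
Cumulative: 9.1, 26.3, 45.9, 45.9, 60.1, 75.7, 80.2, 80.2, 92.5, 102.8.
The total first reaches 92 DD on day 9.

day 9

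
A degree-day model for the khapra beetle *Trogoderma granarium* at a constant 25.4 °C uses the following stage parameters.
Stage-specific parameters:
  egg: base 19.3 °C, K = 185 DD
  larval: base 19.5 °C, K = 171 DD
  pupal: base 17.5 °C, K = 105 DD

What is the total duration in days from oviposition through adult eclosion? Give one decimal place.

72.6 days

egg: 185 / (25.4 − 19.3) = 185 / 6.1 = 30.328 d.
larval: 171 / (25.4 − 19.5) = 171 / 5.9 = 28.983 d.
pupal: 105 / (25.4 − 17.5) = 105 / 7.9 = 13.291 d.
Sum = 72.602 ≈ 72.6 days.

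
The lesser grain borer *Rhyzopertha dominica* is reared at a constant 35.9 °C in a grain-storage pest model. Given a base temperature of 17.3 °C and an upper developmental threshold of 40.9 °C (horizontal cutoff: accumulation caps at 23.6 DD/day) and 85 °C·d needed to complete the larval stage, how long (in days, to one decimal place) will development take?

Daily accumulation = 35.9 − 17.3 = 18.6 DD/day.
Duration = 85 / 18.6 = 4.570 ≈ 4.6 days.

4.6 days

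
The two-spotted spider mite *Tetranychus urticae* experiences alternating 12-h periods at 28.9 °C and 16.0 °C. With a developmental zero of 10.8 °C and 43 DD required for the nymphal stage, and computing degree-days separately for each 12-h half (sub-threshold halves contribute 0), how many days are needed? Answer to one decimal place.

3.7 days

Day half: max(0, 28.9 − 10.8) × 0.5 = 18.1 × 0.5 = 9.05 DD.
Night half: max(0, 16.0 − 10.8) × 0.5 = 5.2 × 0.5 = 2.60 DD.
Per 24 h: 11.65 DD/day.
Duration = 43 / 11.65 = 3.691 ≈ 3.7 days.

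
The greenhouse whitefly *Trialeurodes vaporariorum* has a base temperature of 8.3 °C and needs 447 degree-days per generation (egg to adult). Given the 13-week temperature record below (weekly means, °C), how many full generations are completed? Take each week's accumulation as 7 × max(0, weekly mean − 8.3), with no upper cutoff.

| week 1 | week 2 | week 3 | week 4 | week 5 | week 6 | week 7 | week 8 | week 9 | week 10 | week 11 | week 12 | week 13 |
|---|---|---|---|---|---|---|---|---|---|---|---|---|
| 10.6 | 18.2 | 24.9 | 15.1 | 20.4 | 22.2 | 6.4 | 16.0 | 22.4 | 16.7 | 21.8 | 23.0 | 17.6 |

Weekly DD (7 × max(0, T̄ − 8.3)): 16.1, 69.3, 116.2, 47.6, 84.7, 97.3, 0.0, 53.9, 98.7, 58.8, 94.5, 102.9, 65.1.
Season total = 905.1 DD.
Complete generations = ⌊905.1 / 447⌋ = 2.

2 generations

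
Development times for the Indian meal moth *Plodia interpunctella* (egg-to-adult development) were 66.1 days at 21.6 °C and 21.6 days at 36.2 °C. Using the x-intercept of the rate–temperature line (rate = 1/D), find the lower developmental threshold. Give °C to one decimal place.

Under the model K = D·(T − T_b), so D₁·(T₁ − T_b) = D₂·(T₂ − T_b).
66.1·(21.6 − T_b) = 21.6·(36.2 − T_b)
T_b = (66.1·21.6 − 21.6·36.2) / (66.1 − 21.6) = 645.84 / 44.5 = 14.513 °C ≈ 14.5 °C.

14.5 °C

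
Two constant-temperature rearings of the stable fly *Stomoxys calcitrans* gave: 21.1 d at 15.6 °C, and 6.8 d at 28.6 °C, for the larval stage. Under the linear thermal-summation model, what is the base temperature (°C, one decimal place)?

9.4 °C

Under the model K = D·(T − T_b), so D₁·(T₁ − T_b) = D₂·(T₂ − T_b).
21.1·(15.6 − T_b) = 6.8·(28.6 − T_b)
T_b = (21.1·15.6 − 6.8·28.6) / (21.1 − 6.8) = 134.68 / 14.3 = 9.418 °C ≈ 9.4 °C.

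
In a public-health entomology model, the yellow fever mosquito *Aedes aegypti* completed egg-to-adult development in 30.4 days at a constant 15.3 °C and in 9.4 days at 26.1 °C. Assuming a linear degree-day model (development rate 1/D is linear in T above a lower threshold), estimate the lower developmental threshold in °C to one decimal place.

Linear rate model ⇒ the product D·(T − T_b) is constant across temperatures.
30.4·(15.3 − T_b) = 9.4·(26.1 − T_b)
T_b = (30.4·15.3 − 9.4·26.1) / (30.4 − 9.4) = 219.78 / 21.0 = 10.466 °C ≈ 10.5 °C.

10.5 °C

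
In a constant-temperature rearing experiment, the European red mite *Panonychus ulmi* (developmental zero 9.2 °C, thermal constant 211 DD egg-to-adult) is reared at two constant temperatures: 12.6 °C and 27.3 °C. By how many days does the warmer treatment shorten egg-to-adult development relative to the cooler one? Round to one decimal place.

50.4 days

At 12.6 °C: 211 / (12.6 − 9.2) = 211 / 3.4 = 62.059 d.
At 27.3 °C: 211 / (27.3 − 9.2) = 211 / 18.1 = 11.657 d.
Difference = |62.059 − 11.657| = 50.401 ≈ 50.4 days.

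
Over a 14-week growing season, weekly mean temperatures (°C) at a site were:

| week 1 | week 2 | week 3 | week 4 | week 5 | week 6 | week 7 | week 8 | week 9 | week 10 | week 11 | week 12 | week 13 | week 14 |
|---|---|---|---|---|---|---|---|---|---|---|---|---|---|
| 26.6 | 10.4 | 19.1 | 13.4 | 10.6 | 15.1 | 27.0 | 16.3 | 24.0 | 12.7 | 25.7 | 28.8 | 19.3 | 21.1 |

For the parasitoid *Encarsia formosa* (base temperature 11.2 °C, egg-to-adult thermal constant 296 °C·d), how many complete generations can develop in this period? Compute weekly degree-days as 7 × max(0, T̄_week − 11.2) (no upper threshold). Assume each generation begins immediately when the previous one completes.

2 generations

Weekly DD (7 × max(0, T̄ − 11.2)): 107.8, 0.0, 55.3, 15.4, 0.0, 27.3, 110.6, 35.7, 89.6, 10.5, 101.5, 123.2, 56.7, 69.3.
Season total = 802.9 DD.
Complete generations = ⌊802.9 / 296⌋ = 2.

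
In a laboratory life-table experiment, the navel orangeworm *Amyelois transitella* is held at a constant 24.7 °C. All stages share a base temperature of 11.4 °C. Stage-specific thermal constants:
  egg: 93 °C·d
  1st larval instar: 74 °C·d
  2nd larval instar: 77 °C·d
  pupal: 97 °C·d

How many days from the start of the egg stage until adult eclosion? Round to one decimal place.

Daily accumulation at 24.7 °C = 24.7 − 11.4 = 13.3 DD/day.
Total K = 93 + 74 + 77 + 97 = 341 DD.
Total duration = 341 / 13.3 = 25.639 ≈ 25.6 days.

25.6 days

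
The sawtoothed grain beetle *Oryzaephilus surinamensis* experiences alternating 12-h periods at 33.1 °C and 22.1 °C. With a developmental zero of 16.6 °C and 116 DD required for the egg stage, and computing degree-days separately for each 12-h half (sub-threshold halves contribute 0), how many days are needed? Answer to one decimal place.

10.5 days

Day half: max(0, 33.1 − 16.6) × 0.5 = 16.5 × 0.5 = 8.25 DD.
Night half: max(0, 22.1 − 16.6) × 0.5 = 5.5 × 0.5 = 2.75 DD.
Per 24 h: 11.00 DD/day.
Duration = 116 / 11.00 = 10.545 ≈ 10.5 days.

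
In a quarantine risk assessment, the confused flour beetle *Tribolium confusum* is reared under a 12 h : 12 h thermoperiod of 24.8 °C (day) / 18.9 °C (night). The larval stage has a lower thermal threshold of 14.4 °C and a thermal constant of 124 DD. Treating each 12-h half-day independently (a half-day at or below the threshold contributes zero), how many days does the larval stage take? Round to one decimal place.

Day half: max(0, 24.8 − 14.4) × 0.5 = 10.4 × 0.5 = 5.20 DD.
Night half: max(0, 18.9 − 14.4) × 0.5 = 4.5 × 0.5 = 2.25 DD.
Per 24 h: 7.45 DD/day.
Duration = 124 / 7.45 = 16.644 ≈ 16.6 days.

16.6 days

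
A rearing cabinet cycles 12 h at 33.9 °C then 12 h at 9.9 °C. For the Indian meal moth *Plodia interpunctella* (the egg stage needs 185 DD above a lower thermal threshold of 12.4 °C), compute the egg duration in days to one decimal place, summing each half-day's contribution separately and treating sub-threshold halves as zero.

Day half: max(0, 33.9 − 12.4) × 0.5 = 21.5 × 0.5 = 10.75 DD.
Night half: max(0, 9.9 − 12.4) × 0.5 = 0.0 × 0.5 = 0.00 DD.
Per 24 h: 10.75 DD/day.
Duration = 185 / 10.75 = 17.209 ≈ 17.2 days.

17.2 days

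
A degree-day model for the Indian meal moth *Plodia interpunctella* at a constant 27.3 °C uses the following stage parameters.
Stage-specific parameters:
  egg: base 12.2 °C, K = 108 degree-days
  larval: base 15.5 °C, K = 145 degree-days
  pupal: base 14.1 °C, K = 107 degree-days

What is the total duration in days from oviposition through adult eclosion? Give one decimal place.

egg: 108 / (27.3 − 12.2) = 108 / 15.1 = 7.152 d.
larval: 145 / (27.3 − 15.5) = 145 / 11.8 = 12.288 d.
pupal: 107 / (27.3 − 14.1) = 107 / 13.2 = 8.106 d.
Sum = 27.547 ≈ 27.5 days.

27.5 days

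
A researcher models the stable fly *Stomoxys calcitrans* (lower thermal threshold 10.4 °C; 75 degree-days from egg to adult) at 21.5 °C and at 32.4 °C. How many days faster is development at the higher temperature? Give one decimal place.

At 21.5 °C: 75 / (21.5 − 10.4) = 75 / 11.1 = 6.757 d.
At 32.4 °C: 75 / (32.4 − 10.4) = 75 / 22.0 = 3.409 d.
Difference = |6.757 − 3.409| = 3.348 ≈ 3.3 days.

3.3 days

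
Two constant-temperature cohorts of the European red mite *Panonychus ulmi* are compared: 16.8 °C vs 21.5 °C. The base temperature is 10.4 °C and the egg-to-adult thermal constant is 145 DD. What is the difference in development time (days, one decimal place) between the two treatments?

At 16.8 °C: 145 / (16.8 − 10.4) = 145 / 6.4 = 22.656 d.
At 21.5 °C: 145 / (21.5 − 10.4) = 145 / 11.1 = 13.063 d.
Difference = |22.656 − 13.063| = 9.593 ≈ 9.6 days.

9.6 days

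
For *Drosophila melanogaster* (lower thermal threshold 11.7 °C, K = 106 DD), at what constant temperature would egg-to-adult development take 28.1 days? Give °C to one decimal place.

15.5 °C

Required daily accumulation = 106 / 28.1 = 3.772 DD/day.
T = T_base + 3.772 = 11.7 + 3.772 = 15.472 ≈ 15.5 °C.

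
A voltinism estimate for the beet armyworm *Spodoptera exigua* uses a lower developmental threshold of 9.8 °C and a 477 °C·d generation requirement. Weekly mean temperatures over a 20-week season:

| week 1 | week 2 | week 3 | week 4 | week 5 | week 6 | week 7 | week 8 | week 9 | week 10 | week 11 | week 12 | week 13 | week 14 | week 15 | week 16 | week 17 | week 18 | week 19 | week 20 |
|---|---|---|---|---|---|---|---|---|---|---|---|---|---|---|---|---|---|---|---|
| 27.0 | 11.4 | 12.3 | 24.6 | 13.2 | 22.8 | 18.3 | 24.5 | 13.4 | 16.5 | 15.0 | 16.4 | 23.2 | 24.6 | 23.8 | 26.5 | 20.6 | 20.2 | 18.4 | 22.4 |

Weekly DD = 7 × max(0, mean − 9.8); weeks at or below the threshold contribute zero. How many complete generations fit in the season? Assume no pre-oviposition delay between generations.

Weekly DD (7 × max(0, T̄ − 9.8)): 120.4, 11.2, 17.5, 103.6, 23.8, 91.0, 59.5, 102.9, 25.2, 46.9, 36.4, 46.2, 93.8, 103.6, 98.0, 116.9, 75.6, 72.8, 60.2, 88.2.
Season total = 1393.7 DD.
Complete generations = ⌊1393.7 / 477⌋ = 2.

2 generations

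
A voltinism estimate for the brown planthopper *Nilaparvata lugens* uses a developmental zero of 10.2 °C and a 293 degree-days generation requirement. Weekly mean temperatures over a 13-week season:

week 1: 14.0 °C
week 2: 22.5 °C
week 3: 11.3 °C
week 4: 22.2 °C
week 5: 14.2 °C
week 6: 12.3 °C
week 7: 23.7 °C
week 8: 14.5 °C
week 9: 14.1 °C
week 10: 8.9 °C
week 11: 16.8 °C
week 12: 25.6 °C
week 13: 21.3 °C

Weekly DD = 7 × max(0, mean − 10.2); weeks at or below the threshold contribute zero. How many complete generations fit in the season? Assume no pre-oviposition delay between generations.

2 generations

Weekly DD (7 × max(0, T̄ − 10.2)): 26.6, 86.1, 7.7, 84.0, 28.0, 14.7, 94.5, 30.1, 27.3, 0.0, 46.2, 107.8, 77.7.
Season total = 630.7 DD.
Complete generations = ⌊630.7 / 293⌋ = 2.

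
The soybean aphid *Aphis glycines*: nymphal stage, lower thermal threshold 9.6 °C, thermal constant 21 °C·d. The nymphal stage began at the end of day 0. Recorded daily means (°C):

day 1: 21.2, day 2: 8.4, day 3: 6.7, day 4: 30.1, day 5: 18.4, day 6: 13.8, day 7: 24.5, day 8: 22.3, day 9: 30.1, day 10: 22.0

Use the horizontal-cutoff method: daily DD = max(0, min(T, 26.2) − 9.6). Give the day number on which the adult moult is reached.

day 4

Daily DD above 9.6 °C (capped at 16.6): 11.6, 0.0, 0.0, 16.6, 8.8, 4.2, 14.9, 12.7, 16.6, 12.4.
Cumulative: 11.6, 11.6, 11.6, 28.2, 37.0, 41.2, 56.1, 68.8, 85.4, 97.8.
The total first reaches 21 DD on day 4.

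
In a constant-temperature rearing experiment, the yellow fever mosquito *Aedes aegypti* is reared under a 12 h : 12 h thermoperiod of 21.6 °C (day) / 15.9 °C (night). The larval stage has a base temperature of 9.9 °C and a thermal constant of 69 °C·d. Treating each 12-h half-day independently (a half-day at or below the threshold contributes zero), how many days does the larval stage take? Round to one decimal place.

7.8 days

Day half: max(0, 21.6 − 9.9) × 0.5 = 11.7 × 0.5 = 5.85 DD.
Night half: max(0, 15.9 − 9.9) × 0.5 = 6.0 × 0.5 = 3.00 DD.
Per 24 h: 8.85 DD/day.
Duration = 69 / 8.85 = 7.797 ≈ 7.8 days.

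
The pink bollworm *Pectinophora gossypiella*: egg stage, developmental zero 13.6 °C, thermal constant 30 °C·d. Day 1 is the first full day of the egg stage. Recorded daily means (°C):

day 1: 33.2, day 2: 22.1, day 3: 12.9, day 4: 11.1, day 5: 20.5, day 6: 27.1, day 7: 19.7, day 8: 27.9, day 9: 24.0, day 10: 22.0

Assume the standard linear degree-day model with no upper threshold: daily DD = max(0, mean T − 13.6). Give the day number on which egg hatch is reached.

Daily DD above 13.6 °C: 19.6, 8.5, 0.0, 0.0, 6.9, 13.5, 6.1, 14.3, 10.4, 8.4.
Cumulative: 19.6, 28.1, 28.1, 28.1, 35.0, 48.5, 54.6, 68.9, 79.3, 87.7.
The total first reaches 30 DD on day 5.

day 5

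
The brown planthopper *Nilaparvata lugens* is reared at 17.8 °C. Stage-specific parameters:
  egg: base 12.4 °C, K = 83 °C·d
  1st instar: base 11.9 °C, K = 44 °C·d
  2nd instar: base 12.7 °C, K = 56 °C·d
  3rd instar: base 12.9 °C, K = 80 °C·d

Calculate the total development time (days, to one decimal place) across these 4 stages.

50.1 days

egg: 83 / (17.8 − 12.4) = 83 / 5.4 = 15.370 d.
1st instar: 44 / (17.8 − 11.9) = 44 / 5.9 = 7.458 d.
2nd instar: 56 / (17.8 − 12.7) = 56 / 5.1 = 10.980 d.
3rd instar: 80 / (17.8 − 12.9) = 80 / 4.9 = 16.327 d.
Sum = 50.135 ≈ 50.1 days.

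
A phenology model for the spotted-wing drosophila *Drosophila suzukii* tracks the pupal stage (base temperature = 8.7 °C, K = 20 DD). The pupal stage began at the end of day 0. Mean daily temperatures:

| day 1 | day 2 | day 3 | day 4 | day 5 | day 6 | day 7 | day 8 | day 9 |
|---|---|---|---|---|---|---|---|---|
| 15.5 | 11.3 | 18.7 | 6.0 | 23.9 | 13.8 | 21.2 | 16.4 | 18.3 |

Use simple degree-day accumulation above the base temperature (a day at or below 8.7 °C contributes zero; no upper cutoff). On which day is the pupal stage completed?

Daily DD above 8.7 °C: 6.8, 2.6, 10.0, 0.0, 15.2, 5.1, 12.5, 7.7, 9.6.
Cumulative: 6.8, 9.4, 19.4, 19.4, 34.6, 39.7, 52.2, 59.9, 69.5.
The total first reaches 20 DD on day 5.

day 5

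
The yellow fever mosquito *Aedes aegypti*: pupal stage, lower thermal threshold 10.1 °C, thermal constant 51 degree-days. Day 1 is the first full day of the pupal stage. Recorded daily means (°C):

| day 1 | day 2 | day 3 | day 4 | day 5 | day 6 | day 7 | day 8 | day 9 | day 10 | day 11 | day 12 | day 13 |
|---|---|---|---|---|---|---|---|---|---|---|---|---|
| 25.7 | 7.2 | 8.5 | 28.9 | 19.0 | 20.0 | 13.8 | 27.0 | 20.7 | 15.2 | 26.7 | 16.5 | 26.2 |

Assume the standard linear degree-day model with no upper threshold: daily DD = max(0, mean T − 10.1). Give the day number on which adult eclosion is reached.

day 6

Daily DD above 10.1 °C: 15.6, 0.0, 0.0, 18.8, 8.9, 9.9, 3.7, 16.9, 10.6, 5.1, 16.6, 6.4, 16.1.
Cumulative: 15.6, 15.6, 15.6, 34.4, 43.3, 53.2, 56.9, 73.8, 84.4, 89.5, 106.1, 112.5, 128.6.
The total first reaches 51 DD on day 6.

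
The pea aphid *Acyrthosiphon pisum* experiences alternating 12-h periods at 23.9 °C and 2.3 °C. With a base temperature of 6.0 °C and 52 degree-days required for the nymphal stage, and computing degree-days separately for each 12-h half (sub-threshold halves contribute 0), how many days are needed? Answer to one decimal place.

5.8 days

Day half: max(0, 23.9 − 6.0) × 0.5 = 17.9 × 0.5 = 8.95 DD.
Night half: max(0, 2.3 − 6.0) × 0.5 = 0.0 × 0.5 = 0.00 DD.
Per 24 h: 8.95 DD/day.
Duration = 52 / 8.95 = 5.810 ≈ 5.8 days.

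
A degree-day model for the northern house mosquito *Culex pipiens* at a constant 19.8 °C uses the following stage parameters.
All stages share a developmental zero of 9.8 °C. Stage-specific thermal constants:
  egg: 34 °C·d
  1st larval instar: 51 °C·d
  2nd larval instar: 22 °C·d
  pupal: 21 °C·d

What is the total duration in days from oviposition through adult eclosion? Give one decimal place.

12.8 days

Daily accumulation at 19.8 °C = 19.8 − 9.8 = 10.0 DD/day.
Total K = 34 + 51 + 22 + 21 = 128 DD.
Total duration = 128 / 10.0 = 12.800 ≈ 12.8 days.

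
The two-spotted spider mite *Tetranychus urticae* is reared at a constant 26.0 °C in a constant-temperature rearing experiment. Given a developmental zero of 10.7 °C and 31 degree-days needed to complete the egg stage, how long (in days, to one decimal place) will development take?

2.0 days

Daily accumulation = 26.0 − 10.7 = 15.3 DD/day.
Duration = 31 / 15.3 = 2.026 ≈ 2.0 days.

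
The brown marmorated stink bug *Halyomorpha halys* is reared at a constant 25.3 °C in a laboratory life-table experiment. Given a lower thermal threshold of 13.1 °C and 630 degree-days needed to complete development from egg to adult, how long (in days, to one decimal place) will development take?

51.6 days

Daily accumulation = 25.3 − 13.1 = 12.2 DD/day.
Duration = 630 / 12.2 = 51.639 ≈ 51.6 days.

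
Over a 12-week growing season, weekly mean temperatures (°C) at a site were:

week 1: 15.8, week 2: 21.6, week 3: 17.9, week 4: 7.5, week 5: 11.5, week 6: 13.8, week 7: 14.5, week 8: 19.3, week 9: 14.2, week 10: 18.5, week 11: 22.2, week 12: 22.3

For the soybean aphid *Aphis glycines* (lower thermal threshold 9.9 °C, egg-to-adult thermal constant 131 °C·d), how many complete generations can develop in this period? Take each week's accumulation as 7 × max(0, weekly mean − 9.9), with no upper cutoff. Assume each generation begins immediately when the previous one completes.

4 generations

Weekly DD (7 × max(0, T̄ − 9.9)): 41.3, 81.9, 56.0, 0.0, 11.2, 27.3, 32.2, 65.8, 30.1, 60.2, 86.1, 86.8.
Season total = 578.9 DD.
Complete generations = ⌊578.9 / 131⌋ = 4.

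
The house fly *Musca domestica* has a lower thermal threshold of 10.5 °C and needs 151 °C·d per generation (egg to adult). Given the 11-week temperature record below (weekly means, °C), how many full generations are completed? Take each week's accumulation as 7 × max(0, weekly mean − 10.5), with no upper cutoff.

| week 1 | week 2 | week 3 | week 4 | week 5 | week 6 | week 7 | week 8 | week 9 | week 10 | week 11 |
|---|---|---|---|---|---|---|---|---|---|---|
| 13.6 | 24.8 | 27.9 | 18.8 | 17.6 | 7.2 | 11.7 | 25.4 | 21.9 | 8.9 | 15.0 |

Weekly DD (7 × max(0, T̄ − 10.5)): 21.7, 100.1, 121.8, 58.1, 49.7, 0.0, 8.4, 104.3, 79.8, 0.0, 31.5.
Season total = 575.4 DD.
Complete generations = ⌊575.4 / 151⌋ = 3.

3 generations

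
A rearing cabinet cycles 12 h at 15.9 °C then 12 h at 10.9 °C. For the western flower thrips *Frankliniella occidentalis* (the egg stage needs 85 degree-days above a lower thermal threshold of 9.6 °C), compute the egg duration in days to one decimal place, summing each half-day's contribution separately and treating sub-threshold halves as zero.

Day half: max(0, 15.9 − 9.6) × 0.5 = 6.3 × 0.5 = 3.15 DD.
Night half: max(0, 10.9 − 9.6) × 0.5 = 1.3 × 0.5 = 0.65 DD.
Per 24 h: 3.80 DD/day.
Duration = 85 / 3.80 = 22.368 ≈ 22.4 days.

22.4 days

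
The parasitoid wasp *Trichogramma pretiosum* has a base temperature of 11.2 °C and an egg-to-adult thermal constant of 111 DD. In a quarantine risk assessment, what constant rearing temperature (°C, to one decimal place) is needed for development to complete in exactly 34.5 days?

Required daily accumulation = 111 / 34.5 = 3.217 DD/day.
T = T_base + 3.217 = 11.2 + 3.217 = 14.417 ≈ 14.4 °C.

14.4 °C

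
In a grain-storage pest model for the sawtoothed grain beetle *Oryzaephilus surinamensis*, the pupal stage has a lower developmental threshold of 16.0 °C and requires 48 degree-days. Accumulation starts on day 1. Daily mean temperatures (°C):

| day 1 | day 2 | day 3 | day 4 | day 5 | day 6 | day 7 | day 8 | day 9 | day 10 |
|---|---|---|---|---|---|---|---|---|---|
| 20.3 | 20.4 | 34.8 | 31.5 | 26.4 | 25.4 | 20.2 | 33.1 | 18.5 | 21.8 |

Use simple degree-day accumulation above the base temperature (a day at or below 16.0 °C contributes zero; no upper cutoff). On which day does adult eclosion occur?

Daily DD above 16.0 °C: 4.3, 4.4, 18.8, 15.5, 10.4, 9.4, 4.2, 17.1, 2.5, 5.8.
Cumulative: 4.3, 8.7, 27.5, 43.0, 53.4, 62.8, 67.0, 84.1, 86.6, 92.4.
The total first reaches 48 DD on day 5.

day 5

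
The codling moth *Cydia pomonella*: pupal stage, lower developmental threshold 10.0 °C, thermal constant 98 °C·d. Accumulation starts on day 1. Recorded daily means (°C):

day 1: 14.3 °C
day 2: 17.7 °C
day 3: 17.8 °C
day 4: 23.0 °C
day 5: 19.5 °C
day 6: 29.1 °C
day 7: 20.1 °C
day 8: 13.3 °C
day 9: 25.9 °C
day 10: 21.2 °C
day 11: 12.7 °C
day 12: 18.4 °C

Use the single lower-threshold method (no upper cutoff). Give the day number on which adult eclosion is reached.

Daily DD above 10.0 °C: 4.3, 7.7, 7.8, 13.0, 9.5, 19.1, 10.1, 3.3, 15.9, 11.2, 2.7, 8.4.
Cumulative: 4.3, 12.0, 19.8, 32.8, 42.3, 61.4, 71.5, 74.8, 90.7, 101.9, 104.6, 113.0.
The total first reaches 98 DD on day 10.

day 10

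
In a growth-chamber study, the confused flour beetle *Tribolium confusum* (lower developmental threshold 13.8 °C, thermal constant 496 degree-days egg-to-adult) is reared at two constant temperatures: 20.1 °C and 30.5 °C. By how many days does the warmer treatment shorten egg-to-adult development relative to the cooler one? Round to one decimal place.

At 20.1 °C: 496 / (20.1 − 13.8) = 496 / 6.3 = 78.730 d.
At 30.5 °C: 496 / (30.5 − 13.8) = 496 / 16.7 = 29.701 d.
Difference = |78.730 − 29.701| = 49.030 ≈ 49.0 days.

49.0 days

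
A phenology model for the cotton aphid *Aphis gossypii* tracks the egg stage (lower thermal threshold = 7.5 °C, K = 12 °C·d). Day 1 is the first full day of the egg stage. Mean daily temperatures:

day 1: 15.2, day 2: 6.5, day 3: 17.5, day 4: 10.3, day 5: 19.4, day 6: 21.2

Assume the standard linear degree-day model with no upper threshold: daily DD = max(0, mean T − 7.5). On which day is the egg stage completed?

day 3

Daily DD above 7.5 °C: 7.7, 0.0, 10.0, 2.8, 11.9, 13.7.
Cumulative: 7.7, 7.7, 17.7, 20.5, 32.4, 46.1.
The total first reaches 12 DD on day 3.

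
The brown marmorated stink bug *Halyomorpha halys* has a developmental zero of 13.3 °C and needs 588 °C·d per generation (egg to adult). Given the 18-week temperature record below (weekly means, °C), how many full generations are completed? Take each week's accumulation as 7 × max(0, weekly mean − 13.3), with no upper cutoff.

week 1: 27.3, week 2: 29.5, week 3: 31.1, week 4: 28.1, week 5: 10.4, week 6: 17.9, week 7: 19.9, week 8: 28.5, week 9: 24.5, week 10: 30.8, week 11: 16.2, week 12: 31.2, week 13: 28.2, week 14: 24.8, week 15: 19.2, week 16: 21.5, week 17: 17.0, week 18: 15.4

2 generations

Weekly DD (7 × max(0, T̄ − 13.3)): 98.0, 113.4, 124.6, 103.6, 0.0, 32.2, 46.2, 106.4, 78.4, 122.5, 20.3, 125.3, 104.3, 80.5, 41.3, 57.4, 25.9, 14.7.
Season total = 1295.0 DD.
Complete generations = ⌊1295.0 / 588⌋ = 2.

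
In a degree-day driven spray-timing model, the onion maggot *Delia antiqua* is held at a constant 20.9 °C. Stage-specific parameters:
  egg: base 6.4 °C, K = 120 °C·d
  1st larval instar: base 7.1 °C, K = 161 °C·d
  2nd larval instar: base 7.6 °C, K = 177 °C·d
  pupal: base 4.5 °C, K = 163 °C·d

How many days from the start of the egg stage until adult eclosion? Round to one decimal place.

egg: 120 / (20.9 − 6.4) = 120 / 14.5 = 8.276 d.
1st larval instar: 161 / (20.9 − 7.1) = 161 / 13.8 = 11.667 d.
2nd larval instar: 177 / (20.9 − 7.6) = 177 / 13.3 = 13.308 d.
pupal: 163 / (20.9 − 4.5) = 163 / 16.4 = 9.939 d.
Sum = 43.190 ≈ 43.2 days.

43.2 days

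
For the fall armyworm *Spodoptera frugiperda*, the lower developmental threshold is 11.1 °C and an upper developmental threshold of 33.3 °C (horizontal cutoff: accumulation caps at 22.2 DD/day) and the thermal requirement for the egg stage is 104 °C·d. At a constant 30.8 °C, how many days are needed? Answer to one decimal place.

5.3 days

Daily accumulation = 30.8 − 11.1 = 19.7 DD/day.
Duration = 104 / 19.7 = 5.279 ≈ 5.3 days.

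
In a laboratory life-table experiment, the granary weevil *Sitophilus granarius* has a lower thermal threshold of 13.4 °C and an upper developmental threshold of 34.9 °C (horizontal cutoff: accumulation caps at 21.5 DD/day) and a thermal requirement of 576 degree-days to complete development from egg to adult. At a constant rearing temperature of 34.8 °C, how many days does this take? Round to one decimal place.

Daily accumulation = 34.8 − 13.4 = 21.4 DD/day.
Duration = 576 / 21.4 = 26.916 ≈ 26.9 days.

26.9 days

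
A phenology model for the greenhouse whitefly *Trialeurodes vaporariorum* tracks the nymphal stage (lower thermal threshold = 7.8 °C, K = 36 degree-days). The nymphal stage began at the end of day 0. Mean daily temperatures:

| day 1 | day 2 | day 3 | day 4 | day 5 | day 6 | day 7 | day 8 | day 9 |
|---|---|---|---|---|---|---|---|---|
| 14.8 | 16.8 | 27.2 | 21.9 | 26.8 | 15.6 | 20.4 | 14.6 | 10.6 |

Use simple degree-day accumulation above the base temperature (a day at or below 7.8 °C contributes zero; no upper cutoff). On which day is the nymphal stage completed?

day 4

Daily DD above 7.8 °C: 7.0, 9.0, 19.4, 14.1, 19.0, 7.8, 12.6, 6.8, 2.8.
Cumulative: 7.0, 16.0, 35.4, 49.5, 68.5, 76.3, 88.9, 95.7, 98.5.
The total first reaches 36 DD on day 4.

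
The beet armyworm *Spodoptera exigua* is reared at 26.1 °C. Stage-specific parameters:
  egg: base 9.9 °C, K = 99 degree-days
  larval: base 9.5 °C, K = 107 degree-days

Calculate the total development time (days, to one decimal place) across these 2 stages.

egg: 99 / (26.1 − 9.9) = 99 / 16.2 = 6.111 d.
larval: 107 / (26.1 − 9.5) = 107 / 16.6 = 6.446 d.
Sum = 12.557 ≈ 12.6 days.

12.6 days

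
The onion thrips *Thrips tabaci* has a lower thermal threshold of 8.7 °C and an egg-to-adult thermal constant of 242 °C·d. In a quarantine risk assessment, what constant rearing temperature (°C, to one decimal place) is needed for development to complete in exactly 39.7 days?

14.8 °C

Required daily accumulation = 242 / 39.7 = 6.096 DD/day.
T = T_base + 6.096 = 8.7 + 6.096 = 14.796 ≈ 14.8 °C.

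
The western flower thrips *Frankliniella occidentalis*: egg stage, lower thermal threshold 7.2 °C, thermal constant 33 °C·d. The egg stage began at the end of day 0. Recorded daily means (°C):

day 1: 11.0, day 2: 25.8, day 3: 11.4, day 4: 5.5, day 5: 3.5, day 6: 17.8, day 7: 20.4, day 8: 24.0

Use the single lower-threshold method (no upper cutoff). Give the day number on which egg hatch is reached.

day 6

Daily DD above 7.2 °C: 3.8, 18.6, 4.2, 0.0, 0.0, 10.6, 13.2, 16.8.
Cumulative: 3.8, 22.4, 26.6, 26.6, 26.6, 37.2, 50.4, 67.2.
The total first reaches 33 DD on day 6.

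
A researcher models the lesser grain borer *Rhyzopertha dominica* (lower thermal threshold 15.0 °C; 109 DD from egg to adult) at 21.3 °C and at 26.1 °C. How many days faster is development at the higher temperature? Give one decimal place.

7.5 days

At 21.3 °C: 109 / (21.3 − 15.0) = 109 / 6.3 = 17.302 d.
At 26.1 °C: 109 / (26.1 − 15.0) = 109 / 11.1 = 9.820 d.
Difference = |17.302 − 9.820| = 7.482 ≈ 7.5 days.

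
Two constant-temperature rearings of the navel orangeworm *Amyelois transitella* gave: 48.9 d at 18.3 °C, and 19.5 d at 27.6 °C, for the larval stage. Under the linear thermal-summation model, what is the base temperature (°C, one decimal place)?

Equal thermal constants: D₁(T₁ − T_b) = D₂(T₂ − T_b).
48.9·(18.3 − T_b) = 19.5·(27.6 − T_b)
T_b = (48.9·18.3 − 19.5·27.6) / (48.9 − 19.5) = 356.67 / 29.4 = 12.132 °C ≈ 12.1 °C.

12.1 °C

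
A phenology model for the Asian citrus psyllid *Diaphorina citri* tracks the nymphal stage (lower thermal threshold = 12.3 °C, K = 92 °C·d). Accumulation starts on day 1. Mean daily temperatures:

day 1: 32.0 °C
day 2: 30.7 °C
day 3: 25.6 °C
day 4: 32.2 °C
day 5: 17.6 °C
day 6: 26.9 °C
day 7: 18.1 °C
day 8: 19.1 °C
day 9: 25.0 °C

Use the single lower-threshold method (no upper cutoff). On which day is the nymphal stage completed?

Daily DD above 12.3 °C: 19.7, 18.4, 13.3, 19.9, 5.3, 14.6, 5.8, 6.8, 12.7.
Cumulative: 19.7, 38.1, 51.4, 71.3, 76.6, 91.2, 97.0, 103.8, 116.5.
The total first reaches 92 DD on day 7.

day 7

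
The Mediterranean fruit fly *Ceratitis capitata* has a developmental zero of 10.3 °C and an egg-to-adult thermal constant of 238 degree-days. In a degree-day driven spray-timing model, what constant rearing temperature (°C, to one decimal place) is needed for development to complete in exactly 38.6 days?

Required daily accumulation = 238 / 38.6 = 6.166 DD/day.
T = T_base + 6.166 = 10.3 + 6.166 = 16.466 ≈ 16.5 °C.

16.5 °C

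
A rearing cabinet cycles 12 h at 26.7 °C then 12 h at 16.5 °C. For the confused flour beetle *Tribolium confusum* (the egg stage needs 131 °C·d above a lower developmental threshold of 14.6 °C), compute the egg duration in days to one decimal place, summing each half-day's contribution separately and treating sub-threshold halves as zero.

Day half: max(0, 26.7 − 14.6) × 0.5 = 12.1 × 0.5 = 6.05 DD.
Night half: max(0, 16.5 − 14.6) × 0.5 = 1.9 × 0.5 = 0.95 DD.
Per 24 h: 7.00 DD/day.
Duration = 131 / 7.00 = 18.714 ≈ 18.7 days.

18.7 days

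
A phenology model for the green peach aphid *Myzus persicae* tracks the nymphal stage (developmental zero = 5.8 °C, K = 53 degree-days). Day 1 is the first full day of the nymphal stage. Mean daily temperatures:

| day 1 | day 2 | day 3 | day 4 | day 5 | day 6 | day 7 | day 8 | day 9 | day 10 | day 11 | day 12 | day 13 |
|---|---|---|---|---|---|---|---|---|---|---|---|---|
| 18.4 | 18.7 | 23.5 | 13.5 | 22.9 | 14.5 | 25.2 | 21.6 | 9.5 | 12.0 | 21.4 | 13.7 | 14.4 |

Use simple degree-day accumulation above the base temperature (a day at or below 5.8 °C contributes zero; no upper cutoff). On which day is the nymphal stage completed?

Daily DD above 5.8 °C: 12.6, 12.9, 17.7, 7.7, 17.1, 8.7, 19.4, 15.8, 3.7, 6.2, 15.6, 7.9, 8.6.
Cumulative: 12.6, 25.5, 43.2, 50.9, 68.0, 76.7, 96.1, 111.9, 115.6, 121.8, 137.4, 145.3, 153.9.
The total first reaches 53 DD on day 5.

day 5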